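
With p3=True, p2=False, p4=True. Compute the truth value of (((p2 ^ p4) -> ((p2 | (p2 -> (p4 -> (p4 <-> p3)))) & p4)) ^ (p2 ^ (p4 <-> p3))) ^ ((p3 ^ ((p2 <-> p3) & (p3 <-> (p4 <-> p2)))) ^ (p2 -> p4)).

False

p2 ^ p4 = False ^ True = True
p4 <-> p3 = True <-> True = True
p4 -> (p4 <-> p3) = True -> True = True
p2 -> (p4 -> (p4 <-> p3)) = False -> True = True
p2 | (p2 -> (p4 -> (p4 <-> p3))) = False | True = True
(p2 | (p2 -> (p4 -> (p4 <-> p3)))) & p4 = True & True = True
(p2 ^ p4) -> ((p2 | (p2 -> (p4 -> (p4 <-> p3)))) & p4) = True -> True = True
p4 <-> p3 = True <-> True = True
p2 ^ (p4 <-> p3) = False ^ True = True
((p2 ^ p4) -> ((p2 | (p2 -> (p4 -> (p4 <-> p3)))) & p4)) ^ (p2 ^ (p4 <-> p3)) = True ^ True = False
p2 <-> p3 = False <-> True = False
p4 <-> p2 = True <-> False = False
p3 <-> (p4 <-> p2) = True <-> False = False
(p2 <-> p3) & (p3 <-> (p4 <-> p2)) = False & False = False
p3 ^ ((p2 <-> p3) & (p3 <-> (p4 <-> p2))) = True ^ False = True
p2 -> p4 = False -> True = True
(p3 ^ ((p2 <-> p3) & (p3 <-> (p4 <-> p2)))) ^ (p2 -> p4) = True ^ True = False
(((p2 ^ p4) -> ((p2 | (p2 -> (p4 -> (p4 <-> p3)))) & p4)) ^ (p2 ^ (p4 <-> p3))) ^ ((p3 ^ ((p2 <-> p3) & (p3 <-> (p4 <-> p2)))) ^ (p2 -> p4)) = False ^ False = False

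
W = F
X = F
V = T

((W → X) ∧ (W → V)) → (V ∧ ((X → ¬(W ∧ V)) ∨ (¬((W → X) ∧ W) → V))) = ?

W → X = F → F = T
W → V = F → T = T
(W → X) ∧ (W → V) = T ∧ T = T
W ∧ V = F ∧ T = F
¬(W ∧ V) = ¬F = T
X → ¬(W ∧ V) = F → T = T
W → X = F → F = T
(W → X) ∧ W = T ∧ F = F
¬((W → X) ∧ W) = ¬F = T
¬((W → X) ∧ W) → V = T → T = T
(X → ¬(W ∧ V)) ∨ (¬((W → X) ∧ W) → V) = T ∨ T = T
V ∧ ((X → ¬(W ∧ V)) ∨ (¬((W → X) ∧ W) → V)) = T ∧ T = T
((W → X) ∧ (W → V)) → (V ∧ ((X → ¬(W ∧ V)) ∨ (¬((W → X) ∧ W) → V))) = T → T = T

T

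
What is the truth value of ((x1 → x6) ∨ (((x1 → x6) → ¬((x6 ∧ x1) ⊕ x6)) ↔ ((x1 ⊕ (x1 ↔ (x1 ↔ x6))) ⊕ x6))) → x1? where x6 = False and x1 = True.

Substituting x6=False, x1=True:
x1 → x6 = True → False = False
x1 → x6 = True → False = False
x6 ∧ x1 = False ∧ True = False
(x6 ∧ x1) ⊕ x6 = False ⊕ False = False
¬((x6 ∧ x1) ⊕ x6) = ¬False = True
(x1 → x6) → ¬((x6 ∧ x1) ⊕ x6) = False → True = True
x1 ↔ x6 = True ↔ False = False
x1 ↔ (x1 ↔ x6) = True ↔ False = False
x1 ⊕ (x1 ↔ (x1 ↔ x6)) = True ⊕ False = True
(x1 ⊕ (x1 ↔ (x1 ↔ x6))) ⊕ x6 = True ⊕ False = True
((x1 → x6) → ¬((x6 ∧ x1) ⊕ x6)) ↔ ((x1 ⊕ (x1 ↔ (x1 ↔ x6))) ⊕ x6) = True ↔ True = True
(x1 → x6) ∨ (((x1 → x6) → ¬((x6 ∧ x1) ⊕ x6)) ↔ ((x1 ⊕ (x1 ↔ (x1 ↔ x6))) ⊕ x6)) = False ∨ True = True
((x1 → x6) ∨ (((x1 → x6) → ¬((x6 ∧ x1) ⊕ x6)) ↔ ((x1 ⊕ (x1 ↔ (x1 ↔ x6))) ⊕ x6))) → x1 = True → True = True

True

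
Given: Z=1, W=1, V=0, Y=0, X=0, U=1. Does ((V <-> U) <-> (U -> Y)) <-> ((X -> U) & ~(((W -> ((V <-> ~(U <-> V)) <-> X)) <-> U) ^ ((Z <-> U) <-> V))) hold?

Substituting Z=1, W=1, V=0, Y=0, X=0, U=1:
V <-> U = 0 <-> 1 = 0
U -> Y = 1 -> 0 = 0
(V <-> U) <-> (U -> Y) = 0 <-> 0 = 1
X -> U = 0 -> 1 = 1
U <-> V = 1 <-> 0 = 0
~(U <-> V) = ~0 = 1
V <-> ~(U <-> V) = 0 <-> 1 = 0
(V <-> ~(U <-> V)) <-> X = 0 <-> 0 = 1
W -> ((V <-> ~(U <-> V)) <-> X) = 1 -> 1 = 1
(W -> ((V <-> ~(U <-> V)) <-> X)) <-> U = 1 <-> 1 = 1
Z <-> U = 1 <-> 1 = 1
(Z <-> U) <-> V = 1 <-> 0 = 0
((W -> ((V <-> ~(U <-> V)) <-> X)) <-> U) ^ ((Z <-> U) <-> V) = 1 ^ 0 = 1
~(((W -> ((V <-> ~(U <-> V)) <-> X)) <-> U) ^ ((Z <-> U) <-> V)) = ~1 = 0
(X -> U) & ~(((W -> ((V <-> ~(U <-> V)) <-> X)) <-> U) ^ ((Z <-> U) <-> V)) = 1 & 0 = 0
((V <-> U) <-> (U -> Y)) <-> ((X -> U) & ~(((W -> ((V <-> ~(U <-> V)) <-> X)) <-> U) ^ ((Z <-> U) <-> V))) = 1 <-> 0 = 0

0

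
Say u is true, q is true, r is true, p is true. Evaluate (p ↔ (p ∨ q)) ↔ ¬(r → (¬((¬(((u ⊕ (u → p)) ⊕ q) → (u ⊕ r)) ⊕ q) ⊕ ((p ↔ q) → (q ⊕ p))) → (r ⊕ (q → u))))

Substituting u=True, q=True, r=True, p=True:
p ∨ q = True ∨ True = True
p ↔ (p ∨ q) = True ↔ True = True
u → p = True → True = True
u ⊕ (u → p) = True ⊕ True = False
(u ⊕ (u → p)) ⊕ q = False ⊕ True = True
u ⊕ r = True ⊕ True = False
((u ⊕ (u → p)) ⊕ q) → (u ⊕ r) = True → False = False
¬(((u ⊕ (u → p)) ⊕ q) → (u ⊕ r)) = ¬False = True
¬(((u ⊕ (u → p)) ⊕ q) → (u ⊕ r)) ⊕ q = True ⊕ True = False
p ↔ q = True ↔ True = True
q ⊕ p = True ⊕ True = False
(p ↔ q) → (q ⊕ p) = True → False = False
(¬(((u ⊕ (u → p)) ⊕ q) → (u ⊕ r)) ⊕ q) ⊕ ((p ↔ q) → (q ⊕ p)) = False ⊕ False = False
¬((¬(((u ⊕ (u → p)) ⊕ q) → (u ⊕ r)) ⊕ q) ⊕ ((p ↔ q) → (q ⊕ p))) = ¬False = True
q → u = True → True = True
r ⊕ (q → u) = True ⊕ True = False
¬((¬(((u ⊕ (u → p)) ⊕ q) → (u ⊕ r)) ⊕ q) ⊕ ((p ↔ q) → (q ⊕ p))) → (r ⊕ (q → u)) = True → False = False
r → (¬((¬(((u ⊕ (u → p)) ⊕ q) → (u ⊕ r)) ⊕ q) ⊕ ((p ↔ q) → (q ⊕ p))) → (r ⊕ (q → u))) = True → False = False
¬(r → (¬((¬(((u ⊕ (u → p)) ⊕ q) → (u ⊕ r)) ⊕ q) ⊕ ((p ↔ q) → (q ⊕ p))) → (r ⊕ (q → u)))) = ¬False = True
(p ↔ (p ∨ q)) ↔ ¬(r → (¬((¬(((u ⊕ (u → p)) ⊕ q) → (u ⊕ r)) ⊕ q) ⊕ ((p ↔ q) → (q ⊕ p))) → (r ⊕ (q → u)))) = True ↔ True = True

True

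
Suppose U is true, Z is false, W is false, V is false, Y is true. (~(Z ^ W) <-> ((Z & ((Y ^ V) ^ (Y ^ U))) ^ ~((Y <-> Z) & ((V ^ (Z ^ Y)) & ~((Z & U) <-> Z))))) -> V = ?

Substituting U=T, Z=F, W=F, V=F, Y=T:
Z ^ W = F ^ F = F
~(Z ^ W) = ~F = T
Y ^ V = T ^ F = T
Y ^ U = T ^ T = F
(Y ^ V) ^ (Y ^ U) = T ^ F = T
Z & ((Y ^ V) ^ (Y ^ U)) = F & T = F
Y <-> Z = T <-> F = F
Z ^ Y = F ^ T = T
V ^ (Z ^ Y) = F ^ T = T
Z & U = F & T = F
(Z & U) <-> Z = F <-> F = T
~((Z & U) <-> Z) = ~T = F
(V ^ (Z ^ Y)) & ~((Z & U) <-> Z) = T & F = F
(Y <-> Z) & ((V ^ (Z ^ Y)) & ~((Z & U) <-> Z)) = F & F = F
~((Y <-> Z) & ((V ^ (Z ^ Y)) & ~((Z & U) <-> Z))) = ~F = T
(Z & ((Y ^ V) ^ (Y ^ U))) ^ ~((Y <-> Z) & ((V ^ (Z ^ Y)) & ~((Z & U) <-> Z))) = F ^ T = T
~(Z ^ W) <-> ((Z & ((Y ^ V) ^ (Y ^ U))) ^ ~((Y <-> Z) & ((V ^ (Z ^ Y)) & ~((Z & U) <-> Z)))) = T <-> T = T
(~(Z ^ W) <-> ((Z & ((Y ^ V) ^ (Y ^ U))) ^ ~((Y <-> Z) & ((V ^ (Z ^ Y)) & ~((Z & U) <-> Z))))) -> V = T -> F = F

F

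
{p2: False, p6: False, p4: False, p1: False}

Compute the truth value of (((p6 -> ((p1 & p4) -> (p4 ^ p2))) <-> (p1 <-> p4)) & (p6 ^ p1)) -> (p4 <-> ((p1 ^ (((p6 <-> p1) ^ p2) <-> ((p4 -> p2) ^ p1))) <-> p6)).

True

p1 & p4 = False & False = False
p4 ^ p2 = False ^ False = False
(p1 & p4) -> (p4 ^ p2) = False -> False = True
p6 -> ((p1 & p4) -> (p4 ^ p2)) = False -> True = True
p1 <-> p4 = False <-> False = True
(p6 -> ((p1 & p4) -> (p4 ^ p2))) <-> (p1 <-> p4) = True <-> True = True
p6 ^ p1 = False ^ False = False
((p6 -> ((p1 & p4) -> (p4 ^ p2))) <-> (p1 <-> p4)) & (p6 ^ p1) = True & False = False
p6 <-> p1 = False <-> False = True
(p6 <-> p1) ^ p2 = True ^ False = True
p4 -> p2 = False -> False = True
(p4 -> p2) ^ p1 = True ^ False = True
((p6 <-> p1) ^ p2) <-> ((p4 -> p2) ^ p1) = True <-> True = True
p1 ^ (((p6 <-> p1) ^ p2) <-> ((p4 -> p2) ^ p1)) = False ^ True = True
(p1 ^ (((p6 <-> p1) ^ p2) <-> ((p4 -> p2) ^ p1))) <-> p6 = True <-> False = False
p4 <-> ((p1 ^ (((p6 <-> p1) ^ p2) <-> ((p4 -> p2) ^ p1))) <-> p6) = False <-> False = True
(((p6 -> ((p1 & p4) -> (p4 ^ p2))) <-> (p1 <-> p4)) & (p6 ^ p1)) -> (p4 <-> ((p1 ^ (((p6 <-> p1) ^ p2) <-> ((p4 -> p2) ^ p1))) <-> p6)) = False -> True = True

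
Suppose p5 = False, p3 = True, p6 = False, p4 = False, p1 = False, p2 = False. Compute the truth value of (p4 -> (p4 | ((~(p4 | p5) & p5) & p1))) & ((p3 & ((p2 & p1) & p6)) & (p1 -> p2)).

p4 | p5 = False | False = False
~(p4 | p5) = ~False = True
~(p4 | p5) & p5 = True & False = False
(~(p4 | p5) & p5) & p1 = False & False = False
p4 | ((~(p4 | p5) & p5) & p1) = False | False = False
p4 -> (p4 | ((~(p4 | p5) & p5) & p1)) = False -> False = True
p2 & p1 = False & False = False
(p2 & p1) & p6 = False & False = False
p3 & ((p2 & p1) & p6) = True & False = False
p1 -> p2 = False -> False = True
(p3 & ((p2 & p1) & p6)) & (p1 -> p2) = False & True = False
(p4 -> (p4 | ((~(p4 | p5) & p5) & p1))) & ((p3 & ((p2 & p1) & p6)) & (p1 -> p2)) = True & False = False

False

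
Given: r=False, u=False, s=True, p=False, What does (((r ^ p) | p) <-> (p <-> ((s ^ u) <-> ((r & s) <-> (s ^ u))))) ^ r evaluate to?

False

r ^ p = False ^ False = False
(r ^ p) | p = False | False = False
s ^ u = True ^ False = True
r & s = False & True = False
s ^ u = True ^ False = True
(r & s) <-> (s ^ u) = False <-> True = False
(s ^ u) <-> ((r & s) <-> (s ^ u)) = True <-> False = False
p <-> ((s ^ u) <-> ((r & s) <-> (s ^ u))) = False <-> False = True
((r ^ p) | p) <-> (p <-> ((s ^ u) <-> ((r & s) <-> (s ^ u)))) = False <-> True = False
(((r ^ p) | p) <-> (p <-> ((s ^ u) <-> ((r & s) <-> (s ^ u))))) ^ r = False ^ False = False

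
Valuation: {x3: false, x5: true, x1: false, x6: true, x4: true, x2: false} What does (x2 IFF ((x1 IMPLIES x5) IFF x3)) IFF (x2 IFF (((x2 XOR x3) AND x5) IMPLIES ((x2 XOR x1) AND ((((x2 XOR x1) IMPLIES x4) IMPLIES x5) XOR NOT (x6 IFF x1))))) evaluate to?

x1 IMPLIES x5 = false IMPLIES true = true
(x1 IMPLIES x5) IFF x3 = true IFF false = false
x2 IFF ((x1 IMPLIES x5) IFF x3) = false IFF false = true
x2 XOR x3 = false XOR false = false
(x2 XOR x3) AND x5 = false AND true = false
x2 XOR x1 = false XOR false = false
x2 XOR x1 = false XOR false = false
(x2 XOR x1) IMPLIES x4 = false IMPLIES true = true
((x2 XOR x1) IMPLIES x4) IMPLIES x5 = true IMPLIES true = true
x6 IFF x1 = true IFF false = false
NOT (x6 IFF x1) = NOT false = true
(((x2 XOR x1) IMPLIES x4) IMPLIES x5) XOR NOT (x6 IFF x1) = true XOR true = false
(x2 XOR x1) AND ((((x2 XOR x1) IMPLIES x4) IMPLIES x5) XOR NOT (x6 IFF x1)) = false AND false = false
((x2 XOR x3) AND x5) IMPLIES ((x2 XOR x1) AND ((((x2 XOR x1) IMPLIES x4) IMPLIES x5) XOR NOT (x6 IFF x1))) = false IMPLIES false = true
x2 IFF (((x2 XOR x3) AND x5) IMPLIES ((x2 XOR x1) AND ((((x2 XOR x1) IMPLIES x4) IMPLIES x5) XOR NOT (x6 IFF x1)))) = false IFF true = false
(x2 IFF ((x1 IMPLIES x5) IFF x3)) IFF (x2 IFF (((x2 XOR x3) AND x5) IMPLIES ((x2 XOR x1) AND ((((x2 XOR x1) IMPLIES x4) IMPLIES x5) XOR NOT (x6 IFF x1))))) = true IFF false = false

false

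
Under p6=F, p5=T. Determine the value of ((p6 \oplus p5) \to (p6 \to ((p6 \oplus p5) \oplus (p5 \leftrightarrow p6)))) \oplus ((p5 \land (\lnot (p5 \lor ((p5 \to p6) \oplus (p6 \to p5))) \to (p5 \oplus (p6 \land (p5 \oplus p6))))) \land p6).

T

Substituting p6=F, p5=T:
p6 \oplus p5 = F \oplus T = T
p6 \oplus p5 = F \oplus T = T
p5 \leftrightarrow p6 = T \leftrightarrow F = F
(p6 \oplus p5) \oplus (p5 \leftrightarrow p6) = T \oplus F = T
p6 \to ((p6 \oplus p5) \oplus (p5 \leftrightarrow p6)) = F \to T = T
(p6 \oplus p5) \to (p6 \to ((p6 \oplus p5) \oplus (p5 \leftrightarrow p6))) = T \to T = T
p5 \to p6 = T \to F = F
p6 \to p5 = F \to T = T
(p5 \to p6) \oplus (p6 \to p5) = F \oplus T = T
p5 \lor ((p5 \to p6) \oplus (p6 \to p5)) = T \lor T = T
\lnot (p5 \lor ((p5 \to p6) \oplus (p6 \to p5))) = \lnot T = F
p5 \oplus p6 = T \oplus F = T
p6 \land (p5 \oplus p6) = F \land T = F
p5 \oplus (p6 \land (p5 \oplus p6)) = T \oplus F = T
\lnot (p5 \lor ((p5 \to p6) \oplus (p6 \to p5))) \to (p5 \oplus (p6 \land (p5 \oplus p6))) = F \to T = T
p5 \land (\lnot (p5 \lor ((p5 \to p6) \oplus (p6 \to p5))) \to (p5 \oplus (p6 \land (p5 \oplus p6)))) = T \land T = T
(p5 \land (\lnot (p5 \lor ((p5 \to p6) \oplus (p6 \to p5))) \to (p5 \oplus (p6 \land (p5 \oplus p6))))) \land p6 = T \land F = F
((p6 \oplus p5) \to (p6 \to ((p6 \oplus p5) \oplus (p5 \leftrightarrow p6)))) \oplus ((p5 \land (\lnot (p5 \lor ((p5 \to p6) \oplus (p6 \to p5))) \to (p5 \oplus (p6 \land (p5 \oplus p6))))) \land p6) = T \oplus F = T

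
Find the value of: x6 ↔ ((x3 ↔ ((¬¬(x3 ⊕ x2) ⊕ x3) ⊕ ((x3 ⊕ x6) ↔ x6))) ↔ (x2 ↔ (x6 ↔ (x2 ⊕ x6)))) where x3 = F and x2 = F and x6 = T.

T

x3 ⊕ x2 = F ⊕ F = F
¬(x3 ⊕ x2) = ¬F = T
¬¬(x3 ⊕ x2) = ¬T = F
¬¬(x3 ⊕ x2) ⊕ x3 = F ⊕ F = F
x3 ⊕ x6 = F ⊕ T = T
(x3 ⊕ x6) ↔ x6 = T ↔ T = T
(¬¬(x3 ⊕ x2) ⊕ x3) ⊕ ((x3 ⊕ x6) ↔ x6) = F ⊕ T = T
x3 ↔ ((¬¬(x3 ⊕ x2) ⊕ x3) ⊕ ((x3 ⊕ x6) ↔ x6)) = F ↔ T = F
x2 ⊕ x6 = F ⊕ T = T
x6 ↔ (x2 ⊕ x6) = T ↔ T = T
x2 ↔ (x6 ↔ (x2 ⊕ x6)) = F ↔ T = F
(x3 ↔ ((¬¬(x3 ⊕ x2) ⊕ x3) ⊕ ((x3 ⊕ x6) ↔ x6))) ↔ (x2 ↔ (x6 ↔ (x2 ⊕ x6))) = F ↔ F = T
x6 ↔ ((x3 ↔ ((¬¬(x3 ⊕ x2) ⊕ x3) ⊕ ((x3 ⊕ x6) ↔ x6))) ↔ (x2 ↔ (x6 ↔ (x2 ⊕ x6)))) = T ↔ T = T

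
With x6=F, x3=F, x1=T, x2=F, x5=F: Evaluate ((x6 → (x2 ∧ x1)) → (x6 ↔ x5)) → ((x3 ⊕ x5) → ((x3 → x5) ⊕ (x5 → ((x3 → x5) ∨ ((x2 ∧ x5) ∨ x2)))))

x2 ∧ x1 = F ∧ T = F
x6 → (x2 ∧ x1) = F → F = T
x6 ↔ x5 = F ↔ F = T
(x6 → (x2 ∧ x1)) → (x6 ↔ x5) = T → T = T
x3 ⊕ x5 = F ⊕ F = F
x3 → x5 = F → F = T
x3 → x5 = F → F = T
x2 ∧ x5 = F ∧ F = F
(x2 ∧ x5) ∨ x2 = F ∨ F = F
(x3 → x5) ∨ ((x2 ∧ x5) ∨ x2) = T ∨ F = T
x5 → ((x3 → x5) ∨ ((x2 ∧ x5) ∨ x2)) = F → T = T
(x3 → x5) ⊕ (x5 → ((x3 → x5) ∨ ((x2 ∧ x5) ∨ x2))) = T ⊕ T = F
(x3 ⊕ x5) → ((x3 → x5) ⊕ (x5 → ((x3 → x5) ∨ ((x2 ∧ x5) ∨ x2)))) = F → F = T
((x6 → (x2 ∧ x1)) → (x6 ↔ x5)) → ((x3 ⊕ x5) → ((x3 → x5) ⊕ (x5 → ((x3 → x5) ∨ ((x2 ∧ x5) ∨ x2))))) = T → T = T

T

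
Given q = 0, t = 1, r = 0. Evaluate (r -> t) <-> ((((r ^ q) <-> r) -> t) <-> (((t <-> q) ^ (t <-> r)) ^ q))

0

r -> t = 0 -> 1 = 1
r ^ q = 0 ^ 0 = 0
(r ^ q) <-> r = 0 <-> 0 = 1
((r ^ q) <-> r) -> t = 1 -> 1 = 1
t <-> q = 1 <-> 0 = 0
t <-> r = 1 <-> 0 = 0
(t <-> q) ^ (t <-> r) = 0 ^ 0 = 0
((t <-> q) ^ (t <-> r)) ^ q = 0 ^ 0 = 0
(((r ^ q) <-> r) -> t) <-> (((t <-> q) ^ (t <-> r)) ^ q) = 1 <-> 0 = 0
(r -> t) <-> ((((r ^ q) <-> r) -> t) <-> (((t <-> q) ^ (t <-> r)) ^ q)) = 1 <-> 0 = 0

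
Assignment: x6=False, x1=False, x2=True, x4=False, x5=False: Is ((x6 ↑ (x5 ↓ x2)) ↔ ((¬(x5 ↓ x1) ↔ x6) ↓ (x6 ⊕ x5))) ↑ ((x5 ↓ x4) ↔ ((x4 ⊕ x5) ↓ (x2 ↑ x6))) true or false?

True

x5 ↓ x2 = False ↓ True = False
x6 ↑ (x5 ↓ x2) = False ↑ False = True
x5 ↓ x1 = False ↓ False = True
¬(x5 ↓ x1) = ¬True = False
¬(x5 ↓ x1) ↔ x6 = False ↔ False = True
x6 ⊕ x5 = False ⊕ False = False
(¬(x5 ↓ x1) ↔ x6) ↓ (x6 ⊕ x5) = True ↓ False = False
(x6 ↑ (x5 ↓ x2)) ↔ ((¬(x5 ↓ x1) ↔ x6) ↓ (x6 ⊕ x5)) = True ↔ False = False
x5 ↓ x4 = False ↓ False = True
x4 ⊕ x5 = False ⊕ False = False
x2 ↑ x6 = True ↑ False = True
(x4 ⊕ x5) ↓ (x2 ↑ x6) = False ↓ True = False
(x5 ↓ x4) ↔ ((x4 ⊕ x5) ↓ (x2 ↑ x6)) = True ↔ False = False
((x6 ↑ (x5 ↓ x2)) ↔ ((¬(x5 ↓ x1) ↔ x6) ↓ (x6 ⊕ x5))) ↑ ((x5 ↓ x4) ↔ ((x4 ⊕ x5) ↓ (x2 ↑ x6))) = False ↑ False = True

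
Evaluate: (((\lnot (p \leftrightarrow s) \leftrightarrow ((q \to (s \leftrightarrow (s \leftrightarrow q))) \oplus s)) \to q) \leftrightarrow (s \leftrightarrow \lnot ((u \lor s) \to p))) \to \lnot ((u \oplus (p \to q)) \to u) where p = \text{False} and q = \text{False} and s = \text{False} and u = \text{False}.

Substituting p=\text{False}, q=\text{False}, s=\text{False}, u=\text{False}:
p \leftrightarrow s = \text{False} \leftrightarrow \text{False} = \text{True}
\lnot (p \leftrightarrow s) = \lnot \text{True} = \text{False}
s \leftrightarrow q = \text{False} \leftrightarrow \text{False} = \text{True}
s \leftrightarrow (s \leftrightarrow q) = \text{False} \leftrightarrow \text{True} = \text{False}
q \to (s \leftrightarrow (s \leftrightarrow q)) = \text{False} \to \text{False} = \text{True}
(q \to (s \leftrightarrow (s \leftrightarrow q))) \oplus s = \text{True} \oplus \text{False} = \text{True}
\lnot (p \leftrightarrow s) \leftrightarrow ((q \to (s \leftrightarrow (s \leftrightarrow q))) \oplus s) = \text{False} \leftrightarrow \text{True} = \text{False}
(\lnot (p \leftrightarrow s) \leftrightarrow ((q \to (s \leftrightarrow (s \leftrightarrow q))) \oplus s)) \to q = \text{False} \to \text{False} = \text{True}
u \lor s = \text{False} \lor \text{False} = \text{False}
(u \lor s) \to p = \text{False} \to \text{False} = \text{True}
\lnot ((u \lor s) \to p) = \lnot \text{True} = \text{False}
s \leftrightarrow \lnot ((u \lor s) \to p) = \text{False} \leftrightarrow \text{False} = \text{True}
((\lnot (p \leftrightarrow s) \leftrightarrow ((q \to (s \leftrightarrow (s \leftrightarrow q))) \oplus s)) \to q) \leftrightarrow (s \leftrightarrow \lnot ((u \lor s) \to p)) = \text{True} \leftrightarrow \text{True} = \text{True}
p \to q = \text{False} \to \text{False} = \text{True}
u \oplus (p \to q) = \text{False} \oplus \text{True} = \text{True}
(u \oplus (p \to q)) \to u = \text{True} \to \text{False} = \text{False}
\lnot ((u \oplus (p \to q)) \to u) = \lnot \text{False} = \text{True}
(((\lnot (p \leftrightarrow s) \leftrightarrow ((q \to (s \leftrightarrow (s \leftrightarrow q))) \oplus s)) \to q) \leftrightarrow (s \leftrightarrow \lnot ((u \lor s) \to p))) \to \lnot ((u \oplus (p \to q)) \to u) = \text{True} \to \text{True} = \text{True}

\text{True}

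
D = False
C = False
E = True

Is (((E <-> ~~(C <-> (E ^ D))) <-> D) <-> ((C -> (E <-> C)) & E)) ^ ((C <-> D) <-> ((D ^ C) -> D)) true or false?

E ^ D = True ^ False = True
C <-> (E ^ D) = False <-> True = False
~(C <-> (E ^ D)) = ~False = True
~~(C <-> (E ^ D)) = ~True = False
E <-> ~~(C <-> (E ^ D)) = True <-> False = False
(E <-> ~~(C <-> (E ^ D))) <-> D = False <-> False = True
E <-> C = True <-> False = False
C -> (E <-> C) = False -> False = True
(C -> (E <-> C)) & E = True & True = True
((E <-> ~~(C <-> (E ^ D))) <-> D) <-> ((C -> (E <-> C)) & E) = True <-> True = True
C <-> D = False <-> False = True
D ^ C = False ^ False = False
(D ^ C) -> D = False -> False = True
(C <-> D) <-> ((D ^ C) -> D) = True <-> True = True
(((E <-> ~~(C <-> (E ^ D))) <-> D) <-> ((C -> (E <-> C)) & E)) ^ ((C <-> D) <-> ((D ^ C) -> D)) = True ^ True = False

False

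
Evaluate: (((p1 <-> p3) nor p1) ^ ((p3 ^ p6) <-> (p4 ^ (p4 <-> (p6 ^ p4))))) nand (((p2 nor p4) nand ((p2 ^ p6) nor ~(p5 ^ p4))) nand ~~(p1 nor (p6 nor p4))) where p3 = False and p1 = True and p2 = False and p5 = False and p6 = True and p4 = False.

p1 <-> p3 = True <-> False = False
(p1 <-> p3) nor p1 = False nor True = False
p3 ^ p6 = False ^ True = True
p6 ^ p4 = True ^ False = True
p4 <-> (p6 ^ p4) = False <-> True = False
p4 ^ (p4 <-> (p6 ^ p4)) = False ^ False = False
(p3 ^ p6) <-> (p4 ^ (p4 <-> (p6 ^ p4))) = True <-> False = False
((p1 <-> p3) nor p1) ^ ((p3 ^ p6) <-> (p4 ^ (p4 <-> (p6 ^ p4)))) = False ^ False = False
p2 nor p4 = False nor False = True
p2 ^ p6 = False ^ True = True
p5 ^ p4 = False ^ False = False
~(p5 ^ p4) = ~False = True
(p2 ^ p6) nor ~(p5 ^ p4) = True nor True = False
(p2 nor p4) nand ((p2 ^ p6) nor ~(p5 ^ p4)) = True nand False = True
p6 nor p4 = True nor False = False
p1 nor (p6 nor p4) = True nor False = False
~(p1 nor (p6 nor p4)) = ~False = True
~~(p1 nor (p6 nor p4)) = ~True = False
((p2 nor p4) nand ((p2 ^ p6) nor ~(p5 ^ p4))) nand ~~(p1 nor (p6 nor p4)) = True nand False = True
(((p1 <-> p3) nor p1) ^ ((p3 ^ p6) <-> (p4 ^ (p4 <-> (p6 ^ p4))))) nand (((p2 nor p4) nand ((p2 ^ p6) nor ~(p5 ^ p4))) nand ~~(p1 nor (p6 nor p4))) = False nand True = True

True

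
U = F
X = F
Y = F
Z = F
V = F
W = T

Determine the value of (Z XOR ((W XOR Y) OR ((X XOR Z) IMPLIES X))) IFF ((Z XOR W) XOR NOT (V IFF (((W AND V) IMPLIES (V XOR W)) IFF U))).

Substituting U=F, X=F, Y=F, Z=F, V=F, W=T:
W XOR Y = T XOR F = T
X XOR Z = F XOR F = F
(X XOR Z) IMPLIES X = F IMPLIES F = T
(W XOR Y) OR ((X XOR Z) IMPLIES X) = T OR T = T
Z XOR ((W XOR Y) OR ((X XOR Z) IMPLIES X)) = F XOR T = T
Z XOR W = F XOR T = T
W AND V = T AND F = F
V XOR W = F XOR T = T
(W AND V) IMPLIES (V XOR W) = F IMPLIES T = T
((W AND V) IMPLIES (V XOR W)) IFF U = T IFF F = F
V IFF (((W AND V) IMPLIES (V XOR W)) IFF U) = F IFF F = T
NOT (V IFF (((W AND V) IMPLIES (V XOR W)) IFF U)) = NOT T = F
(Z XOR W) XOR NOT (V IFF (((W AND V) IMPLIES (V XOR W)) IFF U)) = T XOR F = T
(Z XOR ((W XOR Y) OR ((X XOR Z) IMPLIES X))) IFF ((Z XOR W) XOR NOT (V IFF (((W AND V) IMPLIES (V XOR W)) IFF U))) = T IFF T = T

T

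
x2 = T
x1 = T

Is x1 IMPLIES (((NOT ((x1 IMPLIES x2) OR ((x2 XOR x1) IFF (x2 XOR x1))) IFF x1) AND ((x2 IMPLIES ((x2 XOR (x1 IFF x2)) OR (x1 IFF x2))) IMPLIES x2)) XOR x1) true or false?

x1 IMPLIES x2 = T IMPLIES T = T
x2 XOR x1 = T XOR T = F
x2 XOR x1 = T XOR T = F
(x2 XOR x1) IFF (x2 XOR x1) = F IFF F = T
(x1 IMPLIES x2) OR ((x2 XOR x1) IFF (x2 XOR x1)) = T OR T = T
NOT ((x1 IMPLIES x2) OR ((x2 XOR x1) IFF (x2 XOR x1))) = NOT T = F
NOT ((x1 IMPLIES x2) OR ((x2 XOR x1) IFF (x2 XOR x1))) IFF x1 = F IFF T = F
x1 IFF x2 = T IFF T = T
x2 XOR (x1 IFF x2) = T XOR T = F
x1 IFF x2 = T IFF T = T
(x2 XOR (x1 IFF x2)) OR (x1 IFF x2) = F OR T = T
x2 IMPLIES ((x2 XOR (x1 IFF x2)) OR (x1 IFF x2)) = T IMPLIES T = T
(x2 IMPLIES ((x2 XOR (x1 IFF x2)) OR (x1 IFF x2))) IMPLIES x2 = T IMPLIES T = T
(NOT ((x1 IMPLIES x2) OR ((x2 XOR x1) IFF (x2 XOR x1))) IFF x1) AND ((x2 IMPLIES ((x2 XOR (x1 IFF x2)) OR (x1 IFF x2))) IMPLIES x2) = F AND T = F
((NOT ((x1 IMPLIES x2) OR ((x2 XOR x1) IFF (x2 XOR x1))) IFF x1) AND ((x2 IMPLIES ((x2 XOR (x1 IFF x2)) OR (x1 IFF x2))) IMPLIES x2)) XOR x1 = F XOR T = T
x1 IMPLIES (((NOT ((x1 IMPLIES x2) OR ((x2 XOR x1) IFF (x2 XOR x1))) IFF x1) AND ((x2 IMPLIES ((x2 XOR (x1 IFF x2)) OR (x1 IFF x2))) IMPLIES x2)) XOR x1) = T IMPLIES T = T

T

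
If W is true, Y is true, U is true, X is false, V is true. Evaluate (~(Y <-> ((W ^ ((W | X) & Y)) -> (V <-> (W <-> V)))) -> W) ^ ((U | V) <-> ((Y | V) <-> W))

0

W | X = 1 | 0 = 1
(W | X) & Y = 1 & 1 = 1
W ^ ((W | X) & Y) = 1 ^ 1 = 0
W <-> V = 1 <-> 1 = 1
V <-> (W <-> V) = 1 <-> 1 = 1
(W ^ ((W | X) & Y)) -> (V <-> (W <-> V)) = 0 -> 1 = 1
Y <-> ((W ^ ((W | X) & Y)) -> (V <-> (W <-> V))) = 1 <-> 1 = 1
~(Y <-> ((W ^ ((W | X) & Y)) -> (V <-> (W <-> V)))) = ~1 = 0
~(Y <-> ((W ^ ((W | X) & Y)) -> (V <-> (W <-> V)))) -> W = 0 -> 1 = 1
U | V = 1 | 1 = 1
Y | V = 1 | 1 = 1
(Y | V) <-> W = 1 <-> 1 = 1
(U | V) <-> ((Y | V) <-> W) = 1 <-> 1 = 1
(~(Y <-> ((W ^ ((W | X) & Y)) -> (V <-> (W <-> V)))) -> W) ^ ((U | V) <-> ((Y | V) <-> W)) = 1 ^ 1 = 0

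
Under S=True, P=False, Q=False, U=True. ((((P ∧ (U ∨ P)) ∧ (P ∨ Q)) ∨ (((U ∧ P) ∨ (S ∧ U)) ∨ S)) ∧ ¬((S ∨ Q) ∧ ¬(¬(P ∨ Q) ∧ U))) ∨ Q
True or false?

True

U ∨ P = True ∨ False = True
P ∧ (U ∨ P) = False ∧ True = False
P ∨ Q = False ∨ False = False
(P ∧ (U ∨ P)) ∧ (P ∨ Q) = False ∧ False = False
U ∧ P = True ∧ False = False
S ∧ U = True ∧ True = True
(U ∧ P) ∨ (S ∧ U) = False ∨ True = True
((U ∧ P) ∨ (S ∧ U)) ∨ S = True ∨ True = True
((P ∧ (U ∨ P)) ∧ (P ∨ Q)) ∨ (((U ∧ P) ∨ (S ∧ U)) ∨ S) = False ∨ True = True
S ∨ Q = True ∨ False = True
P ∨ Q = False ∨ False = False
¬(P ∨ Q) = ¬False = True
¬(P ∨ Q) ∧ U = True ∧ True = True
¬(¬(P ∨ Q) ∧ U) = ¬True = False
(S ∨ Q) ∧ ¬(¬(P ∨ Q) ∧ U) = True ∧ False = False
¬((S ∨ Q) ∧ ¬(¬(P ∨ Q) ∧ U)) = ¬False = True
(((P ∧ (U ∨ P)) ∧ (P ∨ Q)) ∨ (((U ∧ P) ∨ (S ∧ U)) ∨ S)) ∧ ¬((S ∨ Q) ∧ ¬(¬(P ∨ Q) ∧ U)) = True ∧ True = True
((((P ∧ (U ∨ P)) ∧ (P ∨ Q)) ∨ (((U ∧ P) ∨ (S ∧ U)) ∨ S)) ∧ ¬((S ∨ Q) ∧ ¬(¬(P ∨ Q) ∧ U))) ∨ Q = True ∨ False = True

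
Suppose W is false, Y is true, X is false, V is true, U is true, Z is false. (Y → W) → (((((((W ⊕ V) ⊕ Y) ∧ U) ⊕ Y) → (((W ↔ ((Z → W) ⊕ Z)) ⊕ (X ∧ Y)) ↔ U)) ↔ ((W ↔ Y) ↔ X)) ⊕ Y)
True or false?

True

Y → W = True → False = False
W ⊕ V = False ⊕ True = True
(W ⊕ V) ⊕ Y = True ⊕ True = False
((W ⊕ V) ⊕ Y) ∧ U = False ∧ True = False
(((W ⊕ V) ⊕ Y) ∧ U) ⊕ Y = False ⊕ True = True
Z → W = False → False = True
(Z → W) ⊕ Z = True ⊕ False = True
W ↔ ((Z → W) ⊕ Z) = False ↔ True = False
X ∧ Y = False ∧ True = False
(W ↔ ((Z → W) ⊕ Z)) ⊕ (X ∧ Y) = False ⊕ False = False
((W ↔ ((Z → W) ⊕ Z)) ⊕ (X ∧ Y)) ↔ U = False ↔ True = False
((((W ⊕ V) ⊕ Y) ∧ U) ⊕ Y) → (((W ↔ ((Z → W) ⊕ Z)) ⊕ (X ∧ Y)) ↔ U) = True → False = False
W ↔ Y = False ↔ True = False
(W ↔ Y) ↔ X = False ↔ False = True
(((((W ⊕ V) ⊕ Y) ∧ U) ⊕ Y) → (((W ↔ ((Z → W) ⊕ Z)) ⊕ (X ∧ Y)) ↔ U)) ↔ ((W ↔ Y) ↔ X) = False ↔ True = False
((((((W ⊕ V) ⊕ Y) ∧ U) ⊕ Y) → (((W ↔ ((Z → W) ⊕ Z)) ⊕ (X ∧ Y)) ↔ U)) ↔ ((W ↔ Y) ↔ X)) ⊕ Y = False ⊕ True = True
(Y → W) → (((((((W ⊕ V) ⊕ Y) ∧ U) ⊕ Y) → (((W ↔ ((Z → W) ⊕ Z)) ⊕ (X ∧ Y)) ↔ U)) ↔ ((W ↔ Y) ↔ X)) ⊕ Y) = False → True = True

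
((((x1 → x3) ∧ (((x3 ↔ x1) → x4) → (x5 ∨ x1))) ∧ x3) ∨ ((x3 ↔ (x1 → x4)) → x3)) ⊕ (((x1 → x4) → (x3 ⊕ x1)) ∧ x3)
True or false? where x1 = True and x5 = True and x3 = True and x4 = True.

x1 → x3 = True → True = True
x3 ↔ x1 = True ↔ True = True
(x3 ↔ x1) → x4 = True → True = True
x5 ∨ x1 = True ∨ True = True
((x3 ↔ x1) → x4) → (x5 ∨ x1) = True → True = True
(x1 → x3) ∧ (((x3 ↔ x1) → x4) → (x5 ∨ x1)) = True ∧ True = True
((x1 → x3) ∧ (((x3 ↔ x1) → x4) → (x5 ∨ x1))) ∧ x3 = True ∧ True = True
x1 → x4 = True → True = True
x3 ↔ (x1 → x4) = True ↔ True = True
(x3 ↔ (x1 → x4)) → x3 = True → True = True
(((x1 → x3) ∧ (((x3 ↔ x1) → x4) → (x5 ∨ x1))) ∧ x3) ∨ ((x3 ↔ (x1 → x4)) → x3) = True ∨ True = True
x1 → x4 = True → True = True
x3 ⊕ x1 = True ⊕ True = False
(x1 → x4) → (x3 ⊕ x1) = True → False = False
((x1 → x4) → (x3 ⊕ x1)) ∧ x3 = False ∧ True = False
((((x1 → x3) ∧ (((x3 ↔ x1) → x4) → (x5 ∨ x1))) ∧ x3) ∨ ((x3 ↔ (x1 → x4)) → x3)) ⊕ (((x1 → x4) → (x3 ⊕ x1)) ∧ x3) = True ⊕ False = True

True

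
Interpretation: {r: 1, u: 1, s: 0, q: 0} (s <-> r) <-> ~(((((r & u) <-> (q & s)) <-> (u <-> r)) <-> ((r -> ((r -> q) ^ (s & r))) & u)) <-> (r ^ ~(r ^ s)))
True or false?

1

s <-> r = 0 <-> 1 = 0
r & u = 1 & 1 = 1
q & s = 0 & 0 = 0
(r & u) <-> (q & s) = 1 <-> 0 = 0
u <-> r = 1 <-> 1 = 1
((r & u) <-> (q & s)) <-> (u <-> r) = 0 <-> 1 = 0
r -> q = 1 -> 0 = 0
s & r = 0 & 1 = 0
(r -> q) ^ (s & r) = 0 ^ 0 = 0
r -> ((r -> q) ^ (s & r)) = 1 -> 0 = 0
(r -> ((r -> q) ^ (s & r))) & u = 0 & 1 = 0
(((r & u) <-> (q & s)) <-> (u <-> r)) <-> ((r -> ((r -> q) ^ (s & r))) & u) = 0 <-> 0 = 1
r ^ s = 1 ^ 0 = 1
~(r ^ s) = ~1 = 0
r ^ ~(r ^ s) = 1 ^ 0 = 1
((((r & u) <-> (q & s)) <-> (u <-> r)) <-> ((r -> ((r -> q) ^ (s & r))) & u)) <-> (r ^ ~(r ^ s)) = 1 <-> 1 = 1
~(((((r & u) <-> (q & s)) <-> (u <-> r)) <-> ((r -> ((r -> q) ^ (s & r))) & u)) <-> (r ^ ~(r ^ s))) = ~1 = 0
(s <-> r) <-> ~(((((r & u) <-> (q & s)) <-> (u <-> r)) <-> ((r -> ((r -> q) ^ (s & r))) & u)) <-> (r ^ ~(r ^ s))) = 0 <-> 0 = 1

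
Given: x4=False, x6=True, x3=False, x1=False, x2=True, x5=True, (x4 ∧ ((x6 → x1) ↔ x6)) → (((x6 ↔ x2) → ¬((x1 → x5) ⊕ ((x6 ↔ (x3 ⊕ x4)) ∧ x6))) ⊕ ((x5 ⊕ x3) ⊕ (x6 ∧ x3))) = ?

Substituting x4=False, x6=True, x3=False, x1=False, x2=True, x5=True:
x6 → x1 = True → False = False
(x6 → x1) ↔ x6 = False ↔ True = False
x4 ∧ ((x6 → x1) ↔ x6) = False ∧ False = False
x6 ↔ x2 = True ↔ True = True
x1 → x5 = False → True = True
x3 ⊕ x4 = False ⊕ False = False
x6 ↔ (x3 ⊕ x4) = True ↔ False = False
(x6 ↔ (x3 ⊕ x4)) ∧ x6 = False ∧ True = False
(x1 → x5) ⊕ ((x6 ↔ (x3 ⊕ x4)) ∧ x6) = True ⊕ False = True
¬((x1 → x5) ⊕ ((x6 ↔ (x3 ⊕ x4)) ∧ x6)) = ¬True = False
(x6 ↔ x2) → ¬((x1 → x5) ⊕ ((x6 ↔ (x3 ⊕ x4)) ∧ x6)) = True → False = False
x5 ⊕ x3 = True ⊕ False = True
x6 ∧ x3 = True ∧ False = False
(x5 ⊕ x3) ⊕ (x6 ∧ x3) = True ⊕ False = True
((x6 ↔ x2) → ¬((x1 → x5) ⊕ ((x6 ↔ (x3 ⊕ x4)) ∧ x6))) ⊕ ((x5 ⊕ x3) ⊕ (x6 ∧ x3)) = False ⊕ True = True
(x4 ∧ ((x6 → x1) ↔ x6)) → (((x6 ↔ x2) → ¬((x1 → x5) ⊕ ((x6 ↔ (x3 ⊕ x4)) ∧ x6))) ⊕ ((x5 ⊕ x3) ⊕ (x6 ∧ x3))) = False → True = True

True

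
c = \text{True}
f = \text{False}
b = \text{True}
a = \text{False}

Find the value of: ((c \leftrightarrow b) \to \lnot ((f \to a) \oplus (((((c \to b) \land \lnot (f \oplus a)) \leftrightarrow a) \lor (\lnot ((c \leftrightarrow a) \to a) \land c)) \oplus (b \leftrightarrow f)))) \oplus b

c \leftrightarrow b = \text{True} \leftrightarrow \text{True} = \text{True}
f \to a = \text{False} \to \text{False} = \text{True}
c \to b = \text{True} \to \text{True} = \text{True}
f \oplus a = \text{False} \oplus \text{False} = \text{False}
\lnot (f \oplus a) = \lnot \text{False} = \text{True}
(c \to b) \land \lnot (f \oplus a) = \text{True} \land \text{True} = \text{True}
((c \to b) \land \lnot (f \oplus a)) \leftrightarrow a = \text{True} \leftrightarrow \text{False} = \text{False}
c \leftrightarrow a = \text{True} \leftrightarrow \text{False} = \text{False}
(c \leftrightarrow a) \to a = \text{False} \to \text{False} = \text{True}
\lnot ((c \leftrightarrow a) \to a) = \lnot \text{True} = \text{False}
\lnot ((c \leftrightarrow a) \to a) \land c = \text{False} \land \text{True} = \text{False}
(((c \to b) \land \lnot (f \oplus a)) \leftrightarrow a) \lor (\lnot ((c \leftrightarrow a) \to a) \land c) = \text{False} \lor \text{False} = \text{False}
b \leftrightarrow f = \text{True} \leftrightarrow \text{False} = \text{False}
((((c \to b) \land \lnot (f \oplus a)) \leftrightarrow a) \lor (\lnot ((c \leftrightarrow a) \to a) \land c)) \oplus (b \leftrightarrow f) = \text{False} \oplus \text{False} = \text{False}
(f \to a) \oplus (((((c \to b) \land \lnot (f \oplus a)) \leftrightarrow a) \lor (\lnot ((c \leftrightarrow a) \to a) \land c)) \oplus (b \leftrightarrow f)) = \text{True} \oplus \text{False} = \text{True}
\lnot ((f \to a) \oplus (((((c \to b) \land \lnot (f \oplus a)) \leftrightarrow a) \lor (\lnot ((c \leftrightarrow a) \to a) \land c)) \oplus (b \leftrightarrow f))) = \lnot \text{True} = \text{False}
(c \leftrightarrow b) \to \lnot ((f \to a) \oplus (((((c \to b) \land \lnot (f \oplus a)) \leftrightarrow a) \lor (\lnot ((c \leftrightarrow a) \to a) \land c)) \oplus (b \leftrightarrow f))) = \text{True} \to \text{False} = \text{False}
((c \leftrightarrow b) \to \lnot ((f \to a) \oplus (((((c \to b) \land \lnot (f \oplus a)) \leftrightarrow a) \lor (\lnot ((c \leftrightarrow a) \to a) \land c)) \oplus (b \leftrightarrow f)))) \oplus b = \text{False} \oplus \text{True} = \text{True}

\text{True}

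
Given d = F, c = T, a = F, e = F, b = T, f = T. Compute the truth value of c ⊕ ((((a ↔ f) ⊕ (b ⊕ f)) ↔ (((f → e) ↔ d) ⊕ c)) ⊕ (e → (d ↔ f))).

a ↔ f = F ↔ T = F
b ⊕ f = T ⊕ T = F
(a ↔ f) ⊕ (b ⊕ f) = F ⊕ F = F
f → e = T → F = F
(f → e) ↔ d = F ↔ F = T
((f → e) ↔ d) ⊕ c = T ⊕ T = F
((a ↔ f) ⊕ (b ⊕ f)) ↔ (((f → e) ↔ d) ⊕ c) = F ↔ F = T
d ↔ f = F ↔ T = F
e → (d ↔ f) = F → F = T
(((a ↔ f) ⊕ (b ⊕ f)) ↔ (((f → e) ↔ d) ⊕ c)) ⊕ (e → (d ↔ f)) = T ⊕ T = F
c ⊕ ((((a ↔ f) ⊕ (b ⊕ f)) ↔ (((f → e) ↔ d) ⊕ c)) ⊕ (e → (d ↔ f))) = T ⊕ F = T

T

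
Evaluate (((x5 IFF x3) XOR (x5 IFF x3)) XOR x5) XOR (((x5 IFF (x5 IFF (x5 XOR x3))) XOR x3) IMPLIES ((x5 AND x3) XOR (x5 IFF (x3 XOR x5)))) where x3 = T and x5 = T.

F

x5 IFF x3 = T IFF T = T
x5 IFF x3 = T IFF T = T
(x5 IFF x3) XOR (x5 IFF x3) = T XOR T = F
((x5 IFF x3) XOR (x5 IFF x3)) XOR x5 = F XOR T = T
x5 XOR x3 = T XOR T = F
x5 IFF (x5 XOR x3) = T IFF F = F
x5 IFF (x5 IFF (x5 XOR x3)) = T IFF F = F
(x5 IFF (x5 IFF (x5 XOR x3))) XOR x3 = F XOR T = T
x5 AND x3 = T AND T = T
x3 XOR x5 = T XOR T = F
x5 IFF (x3 XOR x5) = T IFF F = F
(x5 AND x3) XOR (x5 IFF (x3 XOR x5)) = T XOR F = T
((x5 IFF (x5 IFF (x5 XOR x3))) XOR x3) IMPLIES ((x5 AND x3) XOR (x5 IFF (x3 XOR x5))) = T IMPLIES T = T
(((x5 IFF x3) XOR (x5 IFF x3)) XOR x5) XOR (((x5 IFF (x5 IFF (x5 XOR x3))) XOR x3) IMPLIES ((x5 AND x3) XOR (x5 IFF (x3 XOR x5)))) = T XOR T = F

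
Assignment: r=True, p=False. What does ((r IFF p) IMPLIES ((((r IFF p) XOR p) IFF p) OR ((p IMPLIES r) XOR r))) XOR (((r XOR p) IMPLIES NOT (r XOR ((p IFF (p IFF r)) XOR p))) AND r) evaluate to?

False

r IFF p = True IFF False = False
r IFF p = True IFF False = False
(r IFF p) XOR p = False XOR False = False
((r IFF p) XOR p) IFF p = False IFF False = True
p IMPLIES r = False IMPLIES True = True
(p IMPLIES r) XOR r = True XOR True = False
(((r IFF p) XOR p) IFF p) OR ((p IMPLIES r) XOR r) = True OR False = True
(r IFF p) IMPLIES ((((r IFF p) XOR p) IFF p) OR ((p IMPLIES r) XOR r)) = False IMPLIES True = True
r XOR p = True XOR False = True
p IFF r = False IFF True = False
p IFF (p IFF r) = False IFF False = True
(p IFF (p IFF r)) XOR p = True XOR False = True
r XOR ((p IFF (p IFF r)) XOR p) = True XOR True = False
NOT (r XOR ((p IFF (p IFF r)) XOR p)) = NOT False = True
(r XOR p) IMPLIES NOT (r XOR ((p IFF (p IFF r)) XOR p)) = True IMPLIES True = True
((r XOR p) IMPLIES NOT (r XOR ((p IFF (p IFF r)) XOR p))) AND r = True AND True = True
((r IFF p) IMPLIES ((((r IFF p) XOR p) IFF p) OR ((p IMPLIES r) XOR r))) XOR (((r XOR p) IMPLIES NOT (r XOR ((p IFF (p IFF r)) XOR p))) AND r) = True XOR True = False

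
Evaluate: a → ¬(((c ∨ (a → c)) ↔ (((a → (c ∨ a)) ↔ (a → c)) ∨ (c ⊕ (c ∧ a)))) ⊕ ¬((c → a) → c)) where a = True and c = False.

Substituting a=True, c=False:
a → c = True → False = False
c ∨ (a → c) = False ∨ False = False
c ∨ a = False ∨ True = True
a → (c ∨ a) = True → True = True
a → c = True → False = False
(a → (c ∨ a)) ↔ (a → c) = True ↔ False = False
c ∧ a = False ∧ True = False
c ⊕ (c ∧ a) = False ⊕ False = False
((a → (c ∨ a)) ↔ (a → c)) ∨ (c ⊕ (c ∧ a)) = False ∨ False = False
(c ∨ (a → c)) ↔ (((a → (c ∨ a)) ↔ (a → c)) ∨ (c ⊕ (c ∧ a))) = False ↔ False = True
c → a = False → True = True
(c → a) → c = True → False = False
¬((c → a) → c) = ¬False = True
((c ∨ (a → c)) ↔ (((a → (c ∨ a)) ↔ (a → c)) ∨ (c ⊕ (c ∧ a)))) ⊕ ¬((c → a) → c) = True ⊕ True = False
¬(((c ∨ (a → c)) ↔ (((a → (c ∨ a)) ↔ (a → c)) ∨ (c ⊕ (c ∧ a)))) ⊕ ¬((c → a) → c)) = ¬False = True
a → ¬(((c ∨ (a → c)) ↔ (((a → (c ∨ a)) ↔ (a → c)) ∨ (c ⊕ (c ∧ a)))) ⊕ ¬((c → a) → c)) = True → True = True

True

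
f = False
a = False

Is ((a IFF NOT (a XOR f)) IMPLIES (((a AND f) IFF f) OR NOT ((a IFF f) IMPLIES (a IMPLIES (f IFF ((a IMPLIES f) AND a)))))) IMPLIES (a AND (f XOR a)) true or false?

False

a XOR f = False XOR False = False
NOT (a XOR f) = NOT False = True
a IFF NOT (a XOR f) = False IFF True = False
a AND f = False AND False = False
(a AND f) IFF f = False IFF False = True
a IFF f = False IFF False = True
a IMPLIES f = False IMPLIES False = True
(a IMPLIES f) AND a = True AND False = False
f IFF ((a IMPLIES f) AND a) = False IFF False = True
a IMPLIES (f IFF ((a IMPLIES f) AND a)) = False IMPLIES True = True
(a IFF f) IMPLIES (a IMPLIES (f IFF ((a IMPLIES f) AND a))) = True IMPLIES True = True
NOT ((a IFF f) IMPLIES (a IMPLIES (f IFF ((a IMPLIES f) AND a)))) = NOT True = False
((a AND f) IFF f) OR NOT ((a IFF f) IMPLIES (a IMPLIES (f IFF ((a IMPLIES f) AND a)))) = True OR False = True
(a IFF NOT (a XOR f)) IMPLIES (((a AND f) IFF f) OR NOT ((a IFF f) IMPLIES (a IMPLIES (f IFF ((a IMPLIES f) AND a))))) = False IMPLIES True = True
f XOR a = False XOR False = False
a AND (f XOR a) = False AND False = False
((a IFF NOT (a XOR f)) IMPLIES (((a AND f) IFF f) OR NOT ((a IFF f) IMPLIES (a IMPLIES (f IFF ((a IMPLIES f) AND a)))))) IMPLIES (a AND (f XOR a)) = True IMPLIES False = False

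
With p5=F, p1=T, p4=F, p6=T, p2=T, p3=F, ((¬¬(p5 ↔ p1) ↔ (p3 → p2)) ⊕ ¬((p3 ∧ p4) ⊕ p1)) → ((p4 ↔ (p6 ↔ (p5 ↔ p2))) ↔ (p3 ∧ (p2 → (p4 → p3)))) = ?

p5 ↔ p1 = F ↔ T = F
¬(p5 ↔ p1) = ¬F = T
¬¬(p5 ↔ p1) = ¬T = F
p3 → p2 = F → T = T
¬¬(p5 ↔ p1) ↔ (p3 → p2) = F ↔ T = F
p3 ∧ p4 = F ∧ F = F
(p3 ∧ p4) ⊕ p1 = F ⊕ T = T
¬((p3 ∧ p4) ⊕ p1) = ¬T = F
(¬¬(p5 ↔ p1) ↔ (p3 → p2)) ⊕ ¬((p3 ∧ p4) ⊕ p1) = F ⊕ F = F
p5 ↔ p2 = F ↔ T = F
p6 ↔ (p5 ↔ p2) = T ↔ F = F
p4 ↔ (p6 ↔ (p5 ↔ p2)) = F ↔ F = T
p4 → p3 = F → F = T
p2 → (p4 → p3) = T → T = T
p3 ∧ (p2 → (p4 → p3)) = F ∧ T = F
(p4 ↔ (p6 ↔ (p5 ↔ p2))) ↔ (p3 ∧ (p2 → (p4 → p3))) = T ↔ F = F
((¬¬(p5 ↔ p1) ↔ (p3 → p2)) ⊕ ¬((p3 ∧ p4) ⊕ p1)) → ((p4 ↔ (p6 ↔ (p5 ↔ p2))) ↔ (p3 ∧ (p2 → (p4 → p3)))) = F → F = T

T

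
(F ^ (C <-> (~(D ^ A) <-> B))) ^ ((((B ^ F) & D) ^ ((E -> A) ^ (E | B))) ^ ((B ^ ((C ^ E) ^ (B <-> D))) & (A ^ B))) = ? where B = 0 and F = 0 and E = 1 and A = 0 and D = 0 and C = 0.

Substituting B=0, F=0, E=1, A=0, D=0, C=0:
D ^ A = 0 ^ 0 = 0
~(D ^ A) = ~0 = 1
~(D ^ A) <-> B = 1 <-> 0 = 0
C <-> (~(D ^ A) <-> B) = 0 <-> 0 = 1
F ^ (C <-> (~(D ^ A) <-> B)) = 0 ^ 1 = 1
B ^ F = 0 ^ 0 = 0
(B ^ F) & D = 0 & 0 = 0
E -> A = 1 -> 0 = 0
E | B = 1 | 0 = 1
(E -> A) ^ (E | B) = 0 ^ 1 = 1
((B ^ F) & D) ^ ((E -> A) ^ (E | B)) = 0 ^ 1 = 1
C ^ E = 0 ^ 1 = 1
B <-> D = 0 <-> 0 = 1
(C ^ E) ^ (B <-> D) = 1 ^ 1 = 0
B ^ ((C ^ E) ^ (B <-> D)) = 0 ^ 0 = 0
A ^ B = 0 ^ 0 = 0
(B ^ ((C ^ E) ^ (B <-> D))) & (A ^ B) = 0 & 0 = 0
(((B ^ F) & D) ^ ((E -> A) ^ (E | B))) ^ ((B ^ ((C ^ E) ^ (B <-> D))) & (A ^ B)) = 1 ^ 0 = 1
(F ^ (C <-> (~(D ^ A) <-> B))) ^ ((((B ^ F) & D) ^ ((E -> A) ^ (E | B))) ^ ((B ^ ((C ^ E) ^ (B <-> D))) & (A ^ B))) = 1 ^ 1 = 0

0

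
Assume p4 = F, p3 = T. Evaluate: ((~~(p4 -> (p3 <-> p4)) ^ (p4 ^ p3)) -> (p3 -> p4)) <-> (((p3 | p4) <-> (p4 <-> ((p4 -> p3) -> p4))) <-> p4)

p3 <-> p4 = T <-> F = F
p4 -> (p3 <-> p4) = F -> F = T
~(p4 -> (p3 <-> p4)) = ~T = F
~~(p4 -> (p3 <-> p4)) = ~F = T
p4 ^ p3 = F ^ T = T
~~(p4 -> (p3 <-> p4)) ^ (p4 ^ p3) = T ^ T = F
p3 -> p4 = T -> F = F
(~~(p4 -> (p3 <-> p4)) ^ (p4 ^ p3)) -> (p3 -> p4) = F -> F = T
p3 | p4 = T | F = T
p4 -> p3 = F -> T = T
(p4 -> p3) -> p4 = T -> F = F
p4 <-> ((p4 -> p3) -> p4) = F <-> F = T
(p3 | p4) <-> (p4 <-> ((p4 -> p3) -> p4)) = T <-> T = T
((p3 | p4) <-> (p4 <-> ((p4 -> p3) -> p4))) <-> p4 = T <-> F = F
((~~(p4 -> (p3 <-> p4)) ^ (p4 ^ p3)) -> (p3 -> p4)) <-> (((p3 | p4) <-> (p4 <-> ((p4 -> p3) -> p4))) <-> p4) = T <-> F = F

F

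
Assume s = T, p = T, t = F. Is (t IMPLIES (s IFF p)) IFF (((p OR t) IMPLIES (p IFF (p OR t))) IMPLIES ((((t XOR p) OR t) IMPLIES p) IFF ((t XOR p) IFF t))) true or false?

Substituting s=T, p=T, t=F:
s IFF p = T IFF T = T
t IMPLIES (s IFF p) = F IMPLIES T = T
p OR t = T OR F = T
p OR t = T OR F = T
p IFF (p OR t) = T IFF T = T
(p OR t) IMPLIES (p IFF (p OR t)) = T IMPLIES T = T
t XOR p = F XOR T = T
(t XOR p) OR t = T OR F = T
((t XOR p) OR t) IMPLIES p = T IMPLIES T = T
t XOR p = F XOR T = T
(t XOR p) IFF t = T IFF F = F
(((t XOR p) OR t) IMPLIES p) IFF ((t XOR p) IFF t) = T IFF F = F
((p OR t) IMPLIES (p IFF (p OR t))) IMPLIES ((((t XOR p) OR t) IMPLIES p) IFF ((t XOR p) IFF t)) = T IMPLIES F = F
(t IMPLIES (s IFF p)) IFF (((p OR t) IMPLIES (p IFF (p OR t))) IMPLIES ((((t XOR p) OR t) IMPLIES p) IFF ((t XOR p) IFF t))) = T IFF F = F

F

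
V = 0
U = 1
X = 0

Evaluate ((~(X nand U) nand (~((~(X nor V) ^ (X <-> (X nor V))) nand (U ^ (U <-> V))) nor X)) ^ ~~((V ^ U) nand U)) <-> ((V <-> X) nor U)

0

Substituting V=0, U=1, X=0:
X nand U = 0 nand 1 = 1
~(X nand U) = ~1 = 0
X nor V = 0 nor 0 = 1
~(X nor V) = ~1 = 0
X nor V = 0 nor 0 = 1
X <-> (X nor V) = 0 <-> 1 = 0
~(X nor V) ^ (X <-> (X nor V)) = 0 ^ 0 = 0
U <-> V = 1 <-> 0 = 0
U ^ (U <-> V) = 1 ^ 0 = 1
(~(X nor V) ^ (X <-> (X nor V))) nand (U ^ (U <-> V)) = 0 nand 1 = 1
~((~(X nor V) ^ (X <-> (X nor V))) nand (U ^ (U <-> V))) = ~1 = 0
~((~(X nor V) ^ (X <-> (X nor V))) nand (U ^ (U <-> V))) nor X = 0 nor 0 = 1
~(X nand U) nand (~((~(X nor V) ^ (X <-> (X nor V))) nand (U ^ (U <-> V))) nor X) = 0 nand 1 = 1
V ^ U = 0 ^ 1 = 1
(V ^ U) nand U = 1 nand 1 = 0
~((V ^ U) nand U) = ~0 = 1
~~((V ^ U) nand U) = ~1 = 0
(~(X nand U) nand (~((~(X nor V) ^ (X <-> (X nor V))) nand (U ^ (U <-> V))) nor X)) ^ ~~((V ^ U) nand U) = 1 ^ 0 = 1
V <-> X = 0 <-> 0 = 1
(V <-> X) nor U = 1 nor 1 = 0
((~(X nand U) nand (~((~(X nor V) ^ (X <-> (X nor V))) nand (U ^ (U <-> V))) nor X)) ^ ~~((V ^ U) nand U)) <-> ((V <-> X) nor U) = 1 <-> 0 = 0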